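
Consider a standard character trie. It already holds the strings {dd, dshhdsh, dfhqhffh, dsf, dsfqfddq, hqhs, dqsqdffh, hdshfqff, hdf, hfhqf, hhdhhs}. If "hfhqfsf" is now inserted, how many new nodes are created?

Walking "hfhqfsf" from the root, the first 5 characters ("hfhqf") follow existing edges; "s" is the first miss.
Each of the 2 remaining characters creates one node.

2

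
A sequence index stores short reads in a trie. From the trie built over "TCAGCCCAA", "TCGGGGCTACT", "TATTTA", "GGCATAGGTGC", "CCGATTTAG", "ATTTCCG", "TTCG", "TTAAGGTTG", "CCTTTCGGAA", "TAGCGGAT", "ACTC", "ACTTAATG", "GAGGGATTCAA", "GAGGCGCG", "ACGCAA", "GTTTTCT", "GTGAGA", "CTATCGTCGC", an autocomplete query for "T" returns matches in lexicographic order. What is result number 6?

TTCG

Filter for "T…" and sort: "TAGCGGAT", "TATTTA", "TCAGCCCAA", "TCGGGGCTACT", "TTAAGGTTG", "TTCG"
The 6th is TTCG.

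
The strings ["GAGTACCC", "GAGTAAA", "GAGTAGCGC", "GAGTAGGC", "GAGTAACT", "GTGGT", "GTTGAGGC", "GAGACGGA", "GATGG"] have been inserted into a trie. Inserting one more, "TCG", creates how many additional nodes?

3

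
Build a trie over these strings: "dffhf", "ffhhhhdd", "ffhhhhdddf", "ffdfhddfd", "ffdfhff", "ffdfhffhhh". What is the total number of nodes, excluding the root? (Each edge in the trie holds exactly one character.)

Trie structure (* marks end of a word):
(root)
├─ d
│  └─ f
│     └─ f
│        └─ h
│           └─ f *
└─ f
   └─ f
      ├─ d
      │  └─ f
      │     └─ h
      │        ├─ d
      │        │  └─ d
      │        │     └─ f
      │        │        └─ d *
      │        └─ f
      │           └─ f *
      │              └─ h
      │                 └─ h
      │                    └─ h *
      └─ h
         └─ h
            └─ h
               └─ h
                  └─ d
                     └─ d *
                        └─ d
                           └─ f *
Counting every labelled node above: 27.

27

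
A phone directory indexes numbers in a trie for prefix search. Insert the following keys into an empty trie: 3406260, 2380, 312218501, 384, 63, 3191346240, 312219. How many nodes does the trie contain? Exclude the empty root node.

32

Trace insertions, counting only characters that open a new branch:
  "3406260" → 7 new (3, 4, 0, 6, 2, 6, 0)
  "2380" → 4 new (2, 3, 8, 0)
  "312218501" → prefix "3" already present; 8 new (1, 2, 2, 1, 8, 5, 0, 1)
  "384" → prefix "3" already present; 2 new (8, 4)
  "63" → 2 new (6, 3)
  "3191346240" → prefix "31" already present; 8 new (9, 1, 3, 4, 6, 2, 4, 0)
  "312219" → prefix "31221" already present; 1 new (9)
Total nodes = 7 + 4 + 8 + 2 + 2 + 8 + 1 = 32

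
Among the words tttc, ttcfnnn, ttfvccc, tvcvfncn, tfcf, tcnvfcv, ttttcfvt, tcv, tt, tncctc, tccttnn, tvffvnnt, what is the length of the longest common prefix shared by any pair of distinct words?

3

Look for the deepest trie node that still has at least two words in its subtree.
e.g. "tttc" and "ttttcfvt" share the prefix "ttt" of length 3; no pair shares a longer one.
Longest shared-prefix length: 3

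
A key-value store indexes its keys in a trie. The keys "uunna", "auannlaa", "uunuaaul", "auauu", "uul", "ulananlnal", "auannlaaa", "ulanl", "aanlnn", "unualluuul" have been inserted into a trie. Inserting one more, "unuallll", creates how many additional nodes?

2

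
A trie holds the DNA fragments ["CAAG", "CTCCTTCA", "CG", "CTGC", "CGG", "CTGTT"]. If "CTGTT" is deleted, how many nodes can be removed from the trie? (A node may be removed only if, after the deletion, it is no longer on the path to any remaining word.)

2

A node on "CTGTT"'s path can go only if nothing else ends at it or branches off below it.
The suffix "TT" (2 nodes) is used only by "CTGTT"; the node for "CTG" still has the child "C", so pruning stops there.
Nodes removed: 2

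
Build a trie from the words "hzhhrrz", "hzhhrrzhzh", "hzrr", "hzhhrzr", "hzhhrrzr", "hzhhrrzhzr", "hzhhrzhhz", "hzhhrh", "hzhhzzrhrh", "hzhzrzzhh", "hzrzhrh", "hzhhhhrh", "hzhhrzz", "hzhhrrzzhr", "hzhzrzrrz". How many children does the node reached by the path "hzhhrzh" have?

Walk "hzhhrzh" from the root, arriving at one node.
Characters that immediately follow "hzhhrzh" among the stored strings: {h}.
That node has 1 child edge.

1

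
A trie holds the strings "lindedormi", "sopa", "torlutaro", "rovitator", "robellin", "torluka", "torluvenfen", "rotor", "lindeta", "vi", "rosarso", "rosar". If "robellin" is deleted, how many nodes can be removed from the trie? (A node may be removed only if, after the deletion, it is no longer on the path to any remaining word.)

A node on "robellin"'s path can go only if nothing else ends at it or branches off below it.
The suffix "bellin" (6 nodes) is used only by "robellin"; the node for "ro" still has the child "v", so pruning stops there.
Nodes removed: 6

6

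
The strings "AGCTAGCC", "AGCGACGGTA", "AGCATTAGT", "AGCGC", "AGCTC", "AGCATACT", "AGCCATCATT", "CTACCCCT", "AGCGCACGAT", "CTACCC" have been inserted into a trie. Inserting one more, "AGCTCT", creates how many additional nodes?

1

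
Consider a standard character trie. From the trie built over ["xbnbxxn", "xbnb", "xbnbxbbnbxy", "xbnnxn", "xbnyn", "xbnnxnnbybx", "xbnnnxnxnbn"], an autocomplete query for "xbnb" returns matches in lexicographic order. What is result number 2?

xbnbxbbnbxy

Words with prefix "xbnb", in lexicographic order: "xbnb", "xbnbxbbnbxy", "xbnbxxn"
The 2nd is xbnbxbbnbxy.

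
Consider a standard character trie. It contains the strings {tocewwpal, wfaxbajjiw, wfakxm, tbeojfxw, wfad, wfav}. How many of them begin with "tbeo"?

1

Filter for entries beginning with "tbeo":
Matches: "tbeojfxw"
Count: 1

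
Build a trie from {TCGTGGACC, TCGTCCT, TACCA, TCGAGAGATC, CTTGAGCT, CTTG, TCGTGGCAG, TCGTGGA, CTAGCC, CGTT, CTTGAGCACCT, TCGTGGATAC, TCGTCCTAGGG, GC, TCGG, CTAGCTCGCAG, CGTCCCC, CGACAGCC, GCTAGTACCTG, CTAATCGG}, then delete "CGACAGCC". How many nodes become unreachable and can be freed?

6

After clearing the end-marker at "CGACAGCC", prune upward until reaching a node still needed by another word.
The suffix "ACAGCC" (6 nodes) is used only by "CGACAGCC"; the node for "CG" still has the child "T", so pruning stops there.
Nodes removed: 6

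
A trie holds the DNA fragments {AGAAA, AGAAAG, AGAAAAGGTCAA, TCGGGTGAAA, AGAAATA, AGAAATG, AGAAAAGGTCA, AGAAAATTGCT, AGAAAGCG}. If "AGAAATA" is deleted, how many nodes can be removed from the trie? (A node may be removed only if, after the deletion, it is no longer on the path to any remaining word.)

Walk "AGAAATA" from the leaf back toward the root, removing each node that no remaining word uses.
The suffix "A" (1 node) is used only by "AGAAATA"; the node for "AGAAAT" still has the child "G", so pruning stops there.
Nodes removed: 1

1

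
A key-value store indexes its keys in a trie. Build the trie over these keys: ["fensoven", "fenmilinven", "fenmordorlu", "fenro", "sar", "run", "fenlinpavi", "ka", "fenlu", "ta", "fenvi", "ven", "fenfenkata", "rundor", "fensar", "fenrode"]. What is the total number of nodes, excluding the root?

62

For each word, the new-node count is its length minus the longest prefix already in the trie:
  "fensoven" → 8 new (f, e, n, s, o, v, e, n)
  "fenmilinven" → prefix "fen" already present; 8 new (m, i, l, i, n, v, e, n)
  "fenmordorlu" → prefix "fenm" already present; 7 new (o, r, d, o, r, l, u)
  "fenro" → prefix "fen" already present; 2 new (r, o)
  "sar" → 3 new (s, a, r)
  "run" → 3 new (r, u, n)
  "fenlinpavi" → prefix "fen" already present; 7 new (l, i, n, p, a, v, i)
  "ka" → 2 new (k, a)
  "fenlu" → prefix "fenl" already present; 1 new (u)
  "ta" → 2 new (t, a)
  "fenvi" → prefix "fen" already present; 2 new (v, i)
  "ven" → 3 new (v, e, n)
  "fenfenkata" → prefix "fen" already present; 7 new (f, e, n, k, a, t, a)
  "rundor" → prefix "run" already present; 3 new (d, o, r)
  "fensar" → prefix "fens" already present; 2 new (a, r)
  "fenrode" → prefix "fenro" already present; 2 new (d, e)
Total nodes = 8 + 8 + 7 + 2 + 3 + 3 + 7 + 2 + 1 + 2 + 2 + 3 + 7 + 3 + 2 + 2 = 62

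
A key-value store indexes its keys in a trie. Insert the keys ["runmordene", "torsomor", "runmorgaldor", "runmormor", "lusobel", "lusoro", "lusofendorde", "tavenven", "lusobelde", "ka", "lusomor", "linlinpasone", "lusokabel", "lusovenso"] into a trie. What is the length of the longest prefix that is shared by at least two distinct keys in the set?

7

Look for the deepest trie node that still has at least two words in its subtree.
"lusobel" and "lusobelde" agree on "lusobel" (7 characters) before diverging; nothing deeper is shared.
Longest shared-prefix length: 7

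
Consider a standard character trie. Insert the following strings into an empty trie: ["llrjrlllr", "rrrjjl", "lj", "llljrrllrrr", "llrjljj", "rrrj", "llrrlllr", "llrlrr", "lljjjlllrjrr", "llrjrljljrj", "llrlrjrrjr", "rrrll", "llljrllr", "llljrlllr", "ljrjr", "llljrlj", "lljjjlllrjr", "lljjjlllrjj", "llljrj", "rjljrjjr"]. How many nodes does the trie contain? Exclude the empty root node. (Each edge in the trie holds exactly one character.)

76

Trace insertions, counting only characters that open a new branch:
  "llrjrlllr" → 9 new (l, l, r, j, r, l, l, l, r)
  "rrrjjl" → 6 new (r, r, r, j, j, l)
  "lj" → prefix "l" already present; 1 new (j)
  "llljrrllrrr" → prefix "ll" already present; 9 new (l, j, r, r, l, l, r, r, r)
  "llrjljj" → prefix "llrj" already present; 3 new (l, j, j)
  "rrrj" → prefix "rrrj" already present; 0 new (none)
  "llrrlllr" → prefix "llr" already present; 5 new (r, l, l, l, r)
  "llrlrr" → prefix "llr" already present; 3 new (l, r, r)
  "lljjjlllrjrr" → prefix "ll" already present; 10 new (j, j, j, l, l, l, r, j, r, r)
  "llrjrljljrj" → prefix "llrjrl" already present; 5 new (j, l, j, r, j)
  "llrlrjrrjr" → prefix "llrlr" already present; 5 new (j, r, r, j, r)
  "rrrll" → prefix "rrr" already present; 2 new (l, l)
  "llljrllr" → prefix "llljr" already present; 3 new (l, l, r)
  "llljrlllr" → prefix "llljrll" already present; 2 new (l, r)
  "ljrjr" → prefix "lj" already present; 3 new (r, j, r)
  "llljrlj" → prefix "llljrl" already present; 1 new (j)
  "lljjjlllrjr" → prefix "lljjjlllrjr" already present; 0 new (none)
  "lljjjlllrjj" → prefix "lljjjlllrj" already present; 1 new (j)
  "llljrj" → prefix "llljr" already present; 1 new (j)
  "rjljrjjr" → prefix "r" already present; 7 new (j, l, j, r, j, j, r)
Total nodes = 9 + 6 + 1 + 9 + 3 + 0 + 5 + 3 + 10 + 5 + 5 + 2 + 3 + 2 + 3 + 1 + 0 + 1 + 1 + 7 = 76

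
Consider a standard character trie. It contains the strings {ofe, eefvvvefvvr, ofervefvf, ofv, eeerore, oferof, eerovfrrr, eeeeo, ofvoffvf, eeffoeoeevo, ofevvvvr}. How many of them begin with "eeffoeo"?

Walk to "eeffoeo"; the words in its subtree are exactly those with that prefix.
Words under "eeffoeo": eeffoeoeevo
Count: 1

1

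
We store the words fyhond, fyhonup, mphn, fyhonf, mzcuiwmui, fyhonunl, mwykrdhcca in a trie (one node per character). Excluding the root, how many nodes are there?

Trace insertions, counting only characters that open a new branch:
  "fyhond" → 6 new (f, y, h, o, n, d)
  "fyhonup" → prefix "fyhon" already present; 2 new (u, p)
  "mphn" → 4 new (m, p, h, n)
  "fyhonf" → prefix "fyhon" already present; 1 new (f)
  "mzcuiwmui" → prefix "m" already present; 8 new (z, c, u, i, w, m, u, i)
  "fyhonunl" → prefix "fyhonu" already present; 2 new (n, l)
  "mwykrdhcca" → prefix "m" already present; 9 new (w, y, k, r, d, h, c, c, a)
Total nodes = 6 + 2 + 4 + 1 + 8 + 2 + 9 = 32

32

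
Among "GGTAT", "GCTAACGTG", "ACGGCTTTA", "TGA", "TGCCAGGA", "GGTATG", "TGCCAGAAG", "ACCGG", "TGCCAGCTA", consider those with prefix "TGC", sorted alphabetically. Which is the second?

Words with prefix "TGC", in lexicographic order: "TGCCAGAAG", "TGCCAGCTA", "TGCCAGGA"
Position 2: TGCCAGCTA

TGCCAGCTA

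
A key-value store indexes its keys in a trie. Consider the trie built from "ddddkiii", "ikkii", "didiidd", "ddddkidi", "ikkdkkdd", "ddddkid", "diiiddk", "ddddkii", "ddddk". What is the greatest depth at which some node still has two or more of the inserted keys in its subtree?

7

Equivalently: take the maximum, over all pairs, of their longest common prefix length.
e.g. "ddddkid" and "ddddkidi" share the prefix "ddddkid" of length 7; no pair shares a longer one.
Longest shared-prefix length: 7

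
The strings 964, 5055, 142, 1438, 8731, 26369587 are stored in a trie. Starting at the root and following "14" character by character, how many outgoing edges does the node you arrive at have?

The children of the "14" node are the distinct next characters among strings starting with "14".
Characters that immediately follow "14" among the stored strings: {2, 3}.
That node has 2 child edges.

2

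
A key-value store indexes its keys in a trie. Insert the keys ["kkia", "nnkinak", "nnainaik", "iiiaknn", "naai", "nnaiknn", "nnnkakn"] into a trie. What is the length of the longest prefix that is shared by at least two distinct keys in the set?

4

The deepest shared node is where two words last agree before diverging.
e.g. "nnaiknn" and "nnainaik" share the prefix "nnai" of length 4; no pair shares a longer one.
Longest shared-prefix length: 4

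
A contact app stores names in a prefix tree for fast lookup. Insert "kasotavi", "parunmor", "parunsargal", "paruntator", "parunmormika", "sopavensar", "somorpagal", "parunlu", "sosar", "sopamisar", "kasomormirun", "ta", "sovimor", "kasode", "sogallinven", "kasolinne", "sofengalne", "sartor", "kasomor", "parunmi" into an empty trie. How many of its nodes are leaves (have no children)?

18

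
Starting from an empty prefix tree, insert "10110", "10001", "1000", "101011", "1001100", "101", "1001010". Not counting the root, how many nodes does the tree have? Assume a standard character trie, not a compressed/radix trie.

18

Count nodes per top-level branch (shared prefixes stored once):
  '1'-branch (1000, 10001, 1001010, 1001100, 101, 101011, 10110): 18 nodes
Sum: 18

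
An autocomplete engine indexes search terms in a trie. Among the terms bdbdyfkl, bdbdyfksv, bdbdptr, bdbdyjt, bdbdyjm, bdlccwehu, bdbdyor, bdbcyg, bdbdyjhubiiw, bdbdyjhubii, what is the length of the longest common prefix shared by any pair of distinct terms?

11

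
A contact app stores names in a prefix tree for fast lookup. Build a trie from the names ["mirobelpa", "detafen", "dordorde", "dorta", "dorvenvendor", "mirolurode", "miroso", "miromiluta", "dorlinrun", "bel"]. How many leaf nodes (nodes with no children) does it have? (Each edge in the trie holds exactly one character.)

10

A leaf is a node with no children — equivalently, the end of a word that is not a proper prefix of any other stored word.
Those words: "bel", "detafen", "dordorde", "dorlinrun", "dorta", "dorvenvendor", "mirobelpa", "mirolurode", "miromiluta", "miroso"
Leaf count: 10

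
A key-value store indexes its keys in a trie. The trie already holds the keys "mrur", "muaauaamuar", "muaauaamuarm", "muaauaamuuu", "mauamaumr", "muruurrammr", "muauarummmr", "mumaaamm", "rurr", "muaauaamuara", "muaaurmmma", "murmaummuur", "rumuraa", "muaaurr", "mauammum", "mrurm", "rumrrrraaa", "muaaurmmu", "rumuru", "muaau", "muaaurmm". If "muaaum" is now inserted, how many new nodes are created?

The longest prefix of "muaaum" already in the trie is "muaau" (length 5).
New nodes needed: |"muaaum"| − 5 = 6 − 5 = 1.

1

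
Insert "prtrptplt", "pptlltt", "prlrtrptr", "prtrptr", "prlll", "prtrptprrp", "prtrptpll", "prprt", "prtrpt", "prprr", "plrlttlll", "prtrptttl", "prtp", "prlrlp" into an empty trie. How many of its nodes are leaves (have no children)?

13

Leaves are exactly the stored words that no other stored word extends.
Those words: "plrlttlll", "pptlltt", "prlll", "prlrlp", "prlrtrptr", "prprr", "prprt", "prtp", "prtrptpll", "prtrptplt", "prtrptprrp", "prtrptr", "prtrptttl"
Leaf count: 13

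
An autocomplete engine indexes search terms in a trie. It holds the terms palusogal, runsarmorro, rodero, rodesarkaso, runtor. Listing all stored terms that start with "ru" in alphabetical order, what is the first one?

runsarmorro

DFS of the "ru" subtree visits, in order: "runsarmorro", "runtor"
Position 1: runsarmorro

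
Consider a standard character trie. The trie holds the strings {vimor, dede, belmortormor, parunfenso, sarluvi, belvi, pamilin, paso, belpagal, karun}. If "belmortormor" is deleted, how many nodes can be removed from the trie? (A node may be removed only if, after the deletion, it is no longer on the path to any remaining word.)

9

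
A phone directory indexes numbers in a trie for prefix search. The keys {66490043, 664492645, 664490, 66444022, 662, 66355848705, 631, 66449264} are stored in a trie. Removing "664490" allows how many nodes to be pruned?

Walk "664490" from the leaf back toward the root, removing each node that no remaining word uses.
The suffix "0" (1 node) is used only by "664490"; the node for "66449" still has the child "2", so pruning stops there.
Nodes removed: 1

1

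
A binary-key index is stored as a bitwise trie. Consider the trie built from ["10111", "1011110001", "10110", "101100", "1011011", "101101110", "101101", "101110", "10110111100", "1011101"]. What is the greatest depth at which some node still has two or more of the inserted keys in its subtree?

8

Look for the deepest trie node that still has at least two words in its subtree.
"101101110" and "10110111100" agree on "10110111" (8 characters) before diverging; nothing deeper is shared.
Longest shared-prefix length: 8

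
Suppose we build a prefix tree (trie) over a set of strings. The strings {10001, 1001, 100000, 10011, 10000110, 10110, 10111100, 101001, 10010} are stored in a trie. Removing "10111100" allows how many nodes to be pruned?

A node on "10111100"'s path can go only if nothing else ends at it or branches off below it.
The suffix "1100" (4 nodes) is used only by "10111100"; the node for "1011" still has the child "0", so pruning stops there.
Nodes removed: 4

4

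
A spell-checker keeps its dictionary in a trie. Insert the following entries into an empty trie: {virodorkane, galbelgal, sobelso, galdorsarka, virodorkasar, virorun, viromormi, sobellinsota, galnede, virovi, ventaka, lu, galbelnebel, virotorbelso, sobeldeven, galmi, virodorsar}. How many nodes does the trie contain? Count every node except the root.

90

Count nodes per top-level branch (shared prefixes stored once):
  'g'-branch (galbelgal, galbelnebel, galdorsarka, galmi, galnede): 28 nodes
  'l'-branch (lu): 2 nodes
  's'-branch (sobeldeven, sobellinsota, sobelso): 19 nodes
  'v'-branch (ventaka, virodorkane, virodorkasar, virodorsar, viromormi, virorun, virotorbelso, virovi): 41 nodes
Sum: 90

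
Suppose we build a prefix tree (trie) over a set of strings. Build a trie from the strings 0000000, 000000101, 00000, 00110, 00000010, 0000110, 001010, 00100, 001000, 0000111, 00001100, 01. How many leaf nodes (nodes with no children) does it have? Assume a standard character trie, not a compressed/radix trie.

8

Leaves are exactly the stored words that no other stored word extends.
Those words: "0000000", "000000101", "00001100", "0000111", "001000", "001010", "00110", "01"
Leaf count: 8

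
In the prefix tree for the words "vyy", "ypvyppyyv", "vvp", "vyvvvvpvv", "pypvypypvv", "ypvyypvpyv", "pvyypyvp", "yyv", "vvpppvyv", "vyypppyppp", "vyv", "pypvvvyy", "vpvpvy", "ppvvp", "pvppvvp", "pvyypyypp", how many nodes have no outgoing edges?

Leaves are exactly the stored words that no other stored word extends.
Those words: "ppvvp", "pvppvvp", "pvyypyvp", "pvyypyypp", "pypvvvyy", "pypvypypvv", "vpvpvy", "vvpppvyv", "vyvvvvpvv", "vyypppyppp", "ypvyppyyv", "ypvyypvpyv", "yyv"
Leaf count: 13

13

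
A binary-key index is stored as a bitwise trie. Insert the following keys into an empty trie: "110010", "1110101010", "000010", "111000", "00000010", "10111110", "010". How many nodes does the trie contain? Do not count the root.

35

Trace insertions, counting only characters that open a new branch:
  "110010" → 6 new (1, 1, 0, 0, 1, 0)
  "1110101010" → prefix "11" already present; 8 new (1, 0, 1, 0, 1, 0, 1, 0)
  "000010" → 6 new (0, 0, 0, 0, 1, 0)
  "111000" → prefix "1110" already present; 2 new (0, 0)
  "00000010" → prefix "0000" already present; 4 new (0, 0, 1, 0)
  "10111110" → prefix "1" already present; 7 new (0, 1, 1, 1, 1, 1, 0)
  "010" → prefix "0" already present; 2 new (1, 0)
Total nodes = 6 + 8 + 6 + 2 + 4 + 7 + 2 = 35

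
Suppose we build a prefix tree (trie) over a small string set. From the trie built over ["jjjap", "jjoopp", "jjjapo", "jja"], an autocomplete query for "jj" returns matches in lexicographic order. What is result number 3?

jjjapo

Words with prefix "jj", in lexicographic order: "jja", "jjjap", "jjjapo", "jjoopp"
Position 3: jjjapo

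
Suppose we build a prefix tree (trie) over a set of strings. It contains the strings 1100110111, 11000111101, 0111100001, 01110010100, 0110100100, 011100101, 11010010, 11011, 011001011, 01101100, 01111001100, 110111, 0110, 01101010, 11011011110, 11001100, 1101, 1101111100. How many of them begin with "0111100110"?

Walk to "0111100110"; the words in its subtree are exactly those with that prefix.
Matches: "01111001100"
Count: 1

1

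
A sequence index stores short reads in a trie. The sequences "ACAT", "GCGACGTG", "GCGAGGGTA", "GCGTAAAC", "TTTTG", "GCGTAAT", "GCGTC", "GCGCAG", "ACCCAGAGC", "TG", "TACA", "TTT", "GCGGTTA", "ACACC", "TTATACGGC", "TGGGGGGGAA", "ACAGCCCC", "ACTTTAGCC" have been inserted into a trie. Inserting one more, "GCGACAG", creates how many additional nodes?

2

Walking "GCGACAG" from the root, the first 5 characters ("GCGAC") follow existing edges; "A" is the first miss.
New nodes needed: |"GCGACAG"| − 5 = 7 − 5 = 2.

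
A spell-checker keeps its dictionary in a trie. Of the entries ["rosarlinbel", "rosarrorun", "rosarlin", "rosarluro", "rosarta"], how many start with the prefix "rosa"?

5

Walk to "rosa"; the words in its subtree are exactly those with that prefix.
Words under "rosa": rosarlin, rosarlinbel, rosarluro, rosarrorun, rosarta
Count: 5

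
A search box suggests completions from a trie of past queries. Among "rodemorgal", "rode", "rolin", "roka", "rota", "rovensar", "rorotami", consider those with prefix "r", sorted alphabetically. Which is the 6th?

rota

DFS of the "r" subtree visits, in order: "rode", "rodemorgal", "roka", "rolin", "rorotami", "rota", "rovensar"
The 6th is rota.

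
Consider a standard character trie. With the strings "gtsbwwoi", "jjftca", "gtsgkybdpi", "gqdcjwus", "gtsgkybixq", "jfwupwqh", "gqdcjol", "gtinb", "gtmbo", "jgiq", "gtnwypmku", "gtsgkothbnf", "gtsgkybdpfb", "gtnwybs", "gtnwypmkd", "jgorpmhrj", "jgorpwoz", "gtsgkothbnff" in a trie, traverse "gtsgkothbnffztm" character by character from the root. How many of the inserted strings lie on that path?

Check each prefix of "gtsgkothbnffztm" against the stored set — each match is an end-marker on the path.
Prefixes of the query that are stored words: "gtsgkothbnf", "gtsgkothbnff"
Count: 2

2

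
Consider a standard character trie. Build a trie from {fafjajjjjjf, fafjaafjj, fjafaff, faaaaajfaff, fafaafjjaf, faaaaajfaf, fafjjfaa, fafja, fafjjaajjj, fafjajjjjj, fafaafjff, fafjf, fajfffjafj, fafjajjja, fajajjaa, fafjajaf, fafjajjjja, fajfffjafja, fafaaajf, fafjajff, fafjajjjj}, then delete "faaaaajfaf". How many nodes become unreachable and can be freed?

0

After clearing the end-marker at "faaaaajfaf", prune upward until reaching a node still needed by another word.
Every node on "faaaaajfaf" is still needed (e.g. by "faaaaajfaff"), so nothing is freed.
Nodes removed: 0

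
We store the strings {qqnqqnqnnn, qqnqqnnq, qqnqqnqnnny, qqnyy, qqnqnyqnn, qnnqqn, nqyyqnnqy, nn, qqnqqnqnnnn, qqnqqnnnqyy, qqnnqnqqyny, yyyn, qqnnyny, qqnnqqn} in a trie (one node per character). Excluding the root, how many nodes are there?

Count nodes per top-level branch (shared prefixes stored once):
  'n'-branch (nn, nqyyqnnqy): 10 nodes
  'q'-branch (qnnqqn, qqnnqnqqyny, qqnnqqn, qqnnyny, qqnqnyqnn, qqnqqnnnqyy, qqnqqnnq, qqnqqnqnnn, qqnqqnqnnnn, qqnqqnqnnny, qqnyy): 43 nodes
  'y'-branch (yyyn): 4 nodes
Sum: 57

57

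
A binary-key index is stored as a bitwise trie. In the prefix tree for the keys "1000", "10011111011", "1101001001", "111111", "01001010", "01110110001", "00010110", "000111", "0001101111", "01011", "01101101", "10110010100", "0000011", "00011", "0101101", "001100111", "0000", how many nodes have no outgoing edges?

14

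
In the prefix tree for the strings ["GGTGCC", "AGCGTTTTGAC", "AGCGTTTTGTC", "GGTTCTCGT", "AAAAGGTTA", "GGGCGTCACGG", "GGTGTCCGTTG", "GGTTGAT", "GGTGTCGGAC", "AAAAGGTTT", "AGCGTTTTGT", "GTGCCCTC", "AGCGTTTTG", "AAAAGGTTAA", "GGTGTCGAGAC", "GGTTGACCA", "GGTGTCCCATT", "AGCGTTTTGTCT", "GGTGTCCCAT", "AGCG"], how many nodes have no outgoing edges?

A leaf is a node with no children — equivalently, the end of a word that is not a proper prefix of any other stored word.
Those words: "AAAAGGTTAA", "AAAAGGTTT", "AGCGTTTTGAC", "AGCGTTTTGTCT", "GGGCGTCACGG", "GGTGCC", "GGTGTCCCATT", "GGTGTCCGTTG", "GGTGTCGAGAC", "GGTGTCGGAC", "GGTTCTCGT", "GGTTGACCA", "GGTTGAT", "GTGCCCTC"
Leaf count: 14

14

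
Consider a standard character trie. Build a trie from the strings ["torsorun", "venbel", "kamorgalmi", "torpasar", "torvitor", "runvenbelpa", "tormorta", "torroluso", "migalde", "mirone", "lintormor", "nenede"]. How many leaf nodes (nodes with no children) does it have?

12

A leaf is a node with no children — equivalently, the end of a word that is not a proper prefix of any other stored word.
Those words: "kamorgalmi", "lintormor", "migalde", "mirone", "nenede", "runvenbelpa", "tormorta", "torpasar", "torroluso", "torsorun", "torvitor", "venbel"
Leaf count: 12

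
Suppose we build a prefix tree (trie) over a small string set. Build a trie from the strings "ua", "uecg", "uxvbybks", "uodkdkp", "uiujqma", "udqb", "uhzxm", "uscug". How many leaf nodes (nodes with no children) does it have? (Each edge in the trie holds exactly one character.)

8

Leaves are exactly the stored words that no other stored word extends.
Those words: "ua", "udqb", "uecg", "uhzxm", "uiujqma", "uodkdkp", "uscug", "uxvbybks"
Leaf count: 8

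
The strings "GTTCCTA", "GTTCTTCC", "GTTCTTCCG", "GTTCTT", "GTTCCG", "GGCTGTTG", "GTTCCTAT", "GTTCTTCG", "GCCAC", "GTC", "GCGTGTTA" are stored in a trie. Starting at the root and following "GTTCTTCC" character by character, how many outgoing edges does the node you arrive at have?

1

The children of the "GTTCTTCC" node are the distinct next characters among strings starting with "GTTCTTCC".
Distinct next characters after "GTTCTTCC": G.
That node has 1 child edge.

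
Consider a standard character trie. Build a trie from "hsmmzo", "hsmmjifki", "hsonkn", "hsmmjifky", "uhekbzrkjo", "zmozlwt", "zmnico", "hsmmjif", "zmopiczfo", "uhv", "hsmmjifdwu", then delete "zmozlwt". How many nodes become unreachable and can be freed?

After clearing the end-marker at "zmozlwt", prune upward until reaching a node still needed by another word.
The suffix "zlwt" (4 nodes) is used only by "zmozlwt"; the node for "zmo" still has the child "p", so pruning stops there.
Nodes removed: 4

4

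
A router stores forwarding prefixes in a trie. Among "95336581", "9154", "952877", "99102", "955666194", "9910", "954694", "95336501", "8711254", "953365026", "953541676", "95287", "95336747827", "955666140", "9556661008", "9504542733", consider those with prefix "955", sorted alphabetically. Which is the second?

955666140

Words with prefix "955", in lexicographic order: "9556661008", "955666140", "955666194"
Position 2: 955666140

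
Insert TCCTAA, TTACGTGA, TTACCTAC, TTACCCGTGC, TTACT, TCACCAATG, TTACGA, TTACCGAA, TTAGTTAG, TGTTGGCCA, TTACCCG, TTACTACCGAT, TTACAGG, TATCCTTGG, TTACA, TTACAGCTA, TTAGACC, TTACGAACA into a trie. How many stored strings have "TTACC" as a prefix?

4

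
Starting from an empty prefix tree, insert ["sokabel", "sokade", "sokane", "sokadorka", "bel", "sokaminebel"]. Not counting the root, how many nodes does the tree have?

For each word, the new-node count is its length minus the longest prefix already in the trie:
  "sokabel" → 7 new (s, o, k, a, b, e, l)
  "sokade" → prefix "soka" already present; 2 new (d, e)
  "sokane" → prefix "soka" already present; 2 new (n, e)
  "sokadorka" → prefix "sokad" already present; 4 new (o, r, k, a)
  "bel" → 3 new (b, e, l)
  "sokaminebel" → prefix "soka" already present; 7 new (m, i, n, e, b, e, l)
Total nodes = 7 + 2 + 2 + 4 + 3 + 7 = 25

25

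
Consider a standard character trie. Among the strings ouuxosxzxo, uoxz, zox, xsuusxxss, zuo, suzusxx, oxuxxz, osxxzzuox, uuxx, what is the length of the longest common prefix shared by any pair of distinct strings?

The deepest shared node is where two words last agree before diverging.
"osxxzzuox" and "ouuxosxzxo" agree on "o" (1 characters) before diverging; nothing deeper is shared.
Longest shared-prefix length: 1

1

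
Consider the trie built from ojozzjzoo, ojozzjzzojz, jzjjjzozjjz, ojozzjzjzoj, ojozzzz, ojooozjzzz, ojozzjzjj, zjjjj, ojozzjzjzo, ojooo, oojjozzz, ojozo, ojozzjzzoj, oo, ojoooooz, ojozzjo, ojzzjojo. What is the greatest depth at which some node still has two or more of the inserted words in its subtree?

10

The deepest shared node is where two words last agree before diverging.
"ojozzjzjzo" and "ojozzjzjzoj" agree on "ojozzjzjzo" (10 characters) before diverging; nothing deeper is shared.
Longest shared-prefix length: 10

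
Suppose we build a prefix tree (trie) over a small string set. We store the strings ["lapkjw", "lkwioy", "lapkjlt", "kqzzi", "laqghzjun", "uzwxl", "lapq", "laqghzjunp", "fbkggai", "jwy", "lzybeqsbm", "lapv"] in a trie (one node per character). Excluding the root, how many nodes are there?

51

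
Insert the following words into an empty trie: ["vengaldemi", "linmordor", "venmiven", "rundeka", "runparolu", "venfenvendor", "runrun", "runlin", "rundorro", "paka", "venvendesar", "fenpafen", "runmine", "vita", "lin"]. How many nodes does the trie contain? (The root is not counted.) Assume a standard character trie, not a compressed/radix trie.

83

Insert word by word; a character creates a node only if that edge doesn't already exist:
  "vengaldemi" → 10 new (v, e, n, g, a, l, d, e, m, i)
  "linmordor" → 9 new (l, i, n, m, o, r, d, o, r)
  "venmiven" → prefix "ven" already present; 5 new (m, i, v, e, n)
  "rundeka" → 7 new (r, u, n, d, e, k, a)
  "runparolu" → prefix "run" already present; 6 new (p, a, r, o, l, u)
  "venfenvendor" → prefix "ven" already present; 9 new (f, e, n, v, e, n, d, o, r)
  "runrun" → prefix "run" already present; 3 new (r, u, n)
  "runlin" → prefix "run" already present; 3 new (l, i, n)
  "rundorro" → prefix "rund" already present; 4 new (o, r, r, o)
  "paka" → 4 new (p, a, k, a)
  "venvendesar" → prefix "ven" already present; 8 new (v, e, n, d, e, s, a, r)
  "fenpafen" → 8 new (f, e, n, p, a, f, e, n)
  "runmine" → prefix "run" already present; 4 new (m, i, n, e)
  "vita" → prefix "v" already present; 3 new (i, t, a)
  "lin" → prefix "lin" already present; 0 new (none)
Total nodes = 10 + 9 + 5 + 7 + 6 + 9 + 3 + 3 + 4 + 4 + 8 + 8 + 4 + 3 + 0 = 83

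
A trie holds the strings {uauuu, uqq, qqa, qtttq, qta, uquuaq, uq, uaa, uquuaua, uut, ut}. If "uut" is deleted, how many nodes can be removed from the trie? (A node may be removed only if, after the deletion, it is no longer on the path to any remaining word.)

After clearing the end-marker at "uut", prune upward until reaching a node still needed by another word.
The suffix "ut" (2 nodes) is used only by "uut"; the node for "u" still has the child "a", so pruning stops there.
Nodes removed: 2

2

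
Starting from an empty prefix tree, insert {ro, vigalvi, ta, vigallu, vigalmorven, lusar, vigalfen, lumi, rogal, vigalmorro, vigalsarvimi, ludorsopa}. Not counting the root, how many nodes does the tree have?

Count nodes per top-level branch (shared prefixes stored once):
  'l'-branch (ludorsopa, lumi, lusar): 14 nodes
  'r'-branch (ro, rogal): 5 nodes
  't'-branch (ta): 2 nodes
  'v'-branch (vigalfen, vigallu, vigalmorro, vigalmorven, vigalsarvimi, vigalvi): 27 nodes
Sum: 48

48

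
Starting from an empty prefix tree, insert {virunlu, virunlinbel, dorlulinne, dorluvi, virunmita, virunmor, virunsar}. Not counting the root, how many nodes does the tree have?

33

Insert word by word; a character creates a node only if that edge doesn't already exist:
  "virunlu" → 7 new (v, i, r, u, n, l, u)
  "virunlinbel" → prefix "virunl" already present; 5 new (i, n, b, e, l)
  "dorlulinne" → 10 new (d, o, r, l, u, l, i, n, n, e)
  "dorluvi" → prefix "dorlu" already present; 2 new (v, i)
  "virunmita" → prefix "virun" already present; 4 new (m, i, t, a)
  "virunmor" → prefix "virunm" already present; 2 new (o, r)
  "virunsar" → prefix "virun" already present; 3 new (s, a, r)
Total nodes = 7 + 5 + 10 + 2 + 4 + 2 + 3 = 33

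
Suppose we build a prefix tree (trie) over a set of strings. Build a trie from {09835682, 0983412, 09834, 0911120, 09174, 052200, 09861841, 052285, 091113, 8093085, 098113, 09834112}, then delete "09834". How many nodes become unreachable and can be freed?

0

Walk "09834" from the leaf back toward the root, removing each node that no remaining word uses.
Every node on "09834" is still needed (e.g. by "0983412"), so nothing is freed.
Nodes removed: 0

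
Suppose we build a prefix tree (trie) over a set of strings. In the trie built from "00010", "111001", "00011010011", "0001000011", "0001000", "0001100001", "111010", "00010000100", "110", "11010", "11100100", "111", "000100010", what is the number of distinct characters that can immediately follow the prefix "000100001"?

The children of the "000100001" node are the distinct next characters among strings starting with "000100001".
Distinct next characters after "000100001": 0, 1.
That node has 2 child edges.

2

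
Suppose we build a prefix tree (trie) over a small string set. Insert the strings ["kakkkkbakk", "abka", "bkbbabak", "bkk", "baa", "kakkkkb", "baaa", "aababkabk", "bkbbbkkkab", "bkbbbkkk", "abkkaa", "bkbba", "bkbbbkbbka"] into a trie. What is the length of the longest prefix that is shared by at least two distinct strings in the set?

8

The deepest shared node is where two words last agree before diverging.
"bkbbbkkk" and "bkbbbkkkab" agree on "bkbbbkkk" (8 characters) before diverging; nothing deeper is shared.
Longest shared-prefix length: 8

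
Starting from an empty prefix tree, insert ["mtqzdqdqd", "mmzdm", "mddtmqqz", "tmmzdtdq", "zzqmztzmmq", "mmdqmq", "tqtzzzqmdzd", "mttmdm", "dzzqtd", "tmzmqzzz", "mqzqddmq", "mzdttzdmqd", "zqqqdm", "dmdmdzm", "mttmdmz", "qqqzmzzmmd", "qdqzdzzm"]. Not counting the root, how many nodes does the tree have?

113

For each word, the new-node count is its length minus the longest prefix already in the trie:
  "mtqzdqdqd" → 9 new (m, t, q, z, d, q, d, q, d)
  "mmzdm" → prefix "m" already present; 4 new (m, z, d, m)
  "mddtmqqz" → prefix "m" already present; 7 new (d, d, t, m, q, q, z)
  "tmmzdtdq" → 8 new (t, m, m, z, d, t, d, q)
  "zzqmztzmmq" → 10 new (z, z, q, m, z, t, z, m, m, q)
  "mmdqmq" → prefix "mm" already present; 4 new (d, q, m, q)
  "tqtzzzqmdzd" → prefix "t" already present; 10 new (q, t, z, z, z, q, m, d, z, d)
  "mttmdm" → prefix "mt" already present; 4 new (t, m, d, m)
  "dzzqtd" → 6 new (d, z, z, q, t, d)
  "tmzmqzzz" → prefix "tm" already present; 6 new (z, m, q, z, z, z)
  "mqzqddmq" → prefix "m" already present; 7 new (q, z, q, d, d, m, q)
  "mzdttzdmqd" → prefix "m" already present; 9 new (z, d, t, t, z, d, m, q, d)
  "zqqqdm" → prefix "z" already present; 5 new (q, q, q, d, m)
  "dmdmdzm" → prefix "d" already present; 6 new (m, d, m, d, z, m)
  "mttmdmz" → prefix "mttmdm" already present; 1 new (z)
  "qqqzmzzmmd" → 10 new (q, q, q, z, m, z, z, m, m, d)
  "qdqzdzzm" → prefix "q" already present; 7 new (d, q, z, d, z, z, m)
Total nodes = 9 + 4 + 7 + 8 + 10 + 4 + 10 + 4 + 6 + 6 + 7 + 9 + 5 + 6 + 1 + 10 + 7 = 113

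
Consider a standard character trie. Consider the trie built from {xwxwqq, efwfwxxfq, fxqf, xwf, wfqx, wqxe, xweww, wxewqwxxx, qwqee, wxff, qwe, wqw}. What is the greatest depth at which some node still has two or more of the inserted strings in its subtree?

Look for the deepest trie node that still has at least two words in its subtree.
"qwe" and "qwqee" agree on "qw" (2 characters) before diverging; nothing deeper is shared.
Longest shared-prefix length: 2

2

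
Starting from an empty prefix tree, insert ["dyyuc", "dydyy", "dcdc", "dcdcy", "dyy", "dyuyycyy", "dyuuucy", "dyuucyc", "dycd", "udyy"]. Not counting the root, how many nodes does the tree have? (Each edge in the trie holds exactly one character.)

Trace insertions, counting only characters that open a new branch:
  "dyyuc" → 5 new (d, y, y, u, c)
  "dydyy" → prefix "dy" already present; 3 new (d, y, y)
  "dcdc" → prefix "d" already present; 3 new (c, d, c)
  "dcdcy" → prefix "dcdc" already present; 1 new (y)
  "dyy" → prefix "dyy" already present; 0 new (none)
  "dyuyycyy" → prefix "dy" already present; 6 new (u, y, y, c, y, y)
  "dyuuucy" → prefix "dyu" already present; 4 new (u, u, c, y)
  "dyuucyc" → prefix "dyuu" already present; 3 new (c, y, c)
  "dycd" → prefix "dy" already present; 2 new (c, d)
  "udyy" → 4 new (u, d, y, y)
Total nodes = 5 + 3 + 3 + 1 + 0 + 6 + 4 + 3 + 2 + 4 = 31

31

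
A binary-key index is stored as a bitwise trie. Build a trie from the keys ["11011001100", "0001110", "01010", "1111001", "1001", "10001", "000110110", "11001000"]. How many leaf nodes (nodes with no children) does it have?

8

A leaf is a node with no children — equivalently, the end of a word that is not a proper prefix of any other stored word.
Those words: "000110110", "0001110", "01010", "10001", "1001", "11001000", "11011001100", "1111001"
Leaf count: 8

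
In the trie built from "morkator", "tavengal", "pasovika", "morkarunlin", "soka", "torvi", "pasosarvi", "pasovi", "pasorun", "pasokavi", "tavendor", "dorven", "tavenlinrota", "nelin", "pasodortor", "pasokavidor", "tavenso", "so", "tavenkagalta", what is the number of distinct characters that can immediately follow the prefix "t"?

2

The children of the "t" node are the distinct next characters among strings starting with "t".
Distinct next characters after "t": a, o.
That node has 2 child edges.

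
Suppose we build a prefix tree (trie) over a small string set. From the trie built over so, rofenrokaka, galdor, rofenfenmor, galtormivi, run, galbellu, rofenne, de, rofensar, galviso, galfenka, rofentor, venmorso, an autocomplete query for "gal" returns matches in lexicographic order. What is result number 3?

galfenka

DFS of the "gal" subtree visits, in order: "galbellu", "galdor", "galfenka", "galtormivi", "galviso"
Position 3: galfenka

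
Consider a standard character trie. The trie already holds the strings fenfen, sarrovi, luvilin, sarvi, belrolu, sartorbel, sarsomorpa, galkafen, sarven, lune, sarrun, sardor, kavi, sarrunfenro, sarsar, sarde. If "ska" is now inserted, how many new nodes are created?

2

"s" is already a path in the trie; the remaining "ka" must be added.
New nodes needed: |"ska"| − 1 = 3 − 1 = 2.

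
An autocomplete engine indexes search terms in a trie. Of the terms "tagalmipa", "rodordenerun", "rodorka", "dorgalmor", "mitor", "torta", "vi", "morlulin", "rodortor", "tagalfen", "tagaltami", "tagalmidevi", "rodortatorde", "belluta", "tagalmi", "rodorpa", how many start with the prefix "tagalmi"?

3

Walk to "tagalmi"; the words in its subtree are exactly those with that prefix.
Words under "tagalmi": tagalmi, tagalmidevi, tagalmipa
Count: 3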